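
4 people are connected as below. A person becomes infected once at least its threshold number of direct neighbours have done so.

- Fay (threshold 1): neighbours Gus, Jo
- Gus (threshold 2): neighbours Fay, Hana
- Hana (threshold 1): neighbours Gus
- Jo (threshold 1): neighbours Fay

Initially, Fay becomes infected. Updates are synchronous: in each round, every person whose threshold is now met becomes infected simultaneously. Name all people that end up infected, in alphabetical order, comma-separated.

Round 1 — Fay becomes infected (initial).
Round 2 — checking thresholds:
  Gus: 1 of 2 neighbours < 2, not yet.
  Jo: 1 of 1 neighbours ≥ 1, becomes infected.
Round 3 — no new infections; cascade stops.

Fay, Jo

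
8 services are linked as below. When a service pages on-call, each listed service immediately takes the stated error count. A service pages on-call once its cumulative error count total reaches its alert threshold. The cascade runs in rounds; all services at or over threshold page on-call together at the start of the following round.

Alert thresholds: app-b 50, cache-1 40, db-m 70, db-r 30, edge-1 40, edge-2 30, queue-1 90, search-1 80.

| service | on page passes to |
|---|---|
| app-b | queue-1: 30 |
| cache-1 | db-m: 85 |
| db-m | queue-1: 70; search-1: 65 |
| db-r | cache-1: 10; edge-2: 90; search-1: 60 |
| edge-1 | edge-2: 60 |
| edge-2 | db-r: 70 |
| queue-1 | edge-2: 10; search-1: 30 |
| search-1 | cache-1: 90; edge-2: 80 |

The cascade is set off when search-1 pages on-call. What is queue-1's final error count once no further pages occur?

70

Round 1 — search-1 pages on-call (initial).
  cache-1: +90 → 90 ≥ 40
  edge-2: +80 → 80 ≥ 30
Round 2 — cache-1, edge-2 page on-call.
  db-m: +85 → 85 ≥ 70
  db-r: +70 → 70 ≥ 30
Round 3 — db-m, db-r page on-call.
  queue-1: +70 → 70 < 90
No further pages.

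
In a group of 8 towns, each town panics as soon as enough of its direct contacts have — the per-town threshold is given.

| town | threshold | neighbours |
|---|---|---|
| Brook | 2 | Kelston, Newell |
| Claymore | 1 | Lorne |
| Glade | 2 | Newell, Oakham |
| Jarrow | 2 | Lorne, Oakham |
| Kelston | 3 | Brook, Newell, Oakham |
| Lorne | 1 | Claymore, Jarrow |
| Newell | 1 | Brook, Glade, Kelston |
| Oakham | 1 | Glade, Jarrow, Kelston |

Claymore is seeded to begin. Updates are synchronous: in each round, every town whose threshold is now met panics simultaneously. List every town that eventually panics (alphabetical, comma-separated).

Round 1 — Claymore panics (initial).
Round 2 — checking thresholds:
  Lorne: 1 of 2 neighbours ≥ 1, panics.
Round 3 — no new panics; cascade stops.

Claymore, Lorne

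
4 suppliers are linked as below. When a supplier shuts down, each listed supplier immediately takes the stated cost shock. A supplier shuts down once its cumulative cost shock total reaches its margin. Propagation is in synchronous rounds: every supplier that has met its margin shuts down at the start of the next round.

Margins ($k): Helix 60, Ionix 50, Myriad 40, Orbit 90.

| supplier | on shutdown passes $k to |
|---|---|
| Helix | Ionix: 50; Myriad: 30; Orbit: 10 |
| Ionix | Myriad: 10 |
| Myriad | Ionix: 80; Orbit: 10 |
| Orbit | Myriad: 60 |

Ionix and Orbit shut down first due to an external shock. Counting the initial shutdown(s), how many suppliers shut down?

Round 1 — Ionix, Orbit shut down (initial).
  Myriad: +10+60 → 70 ≥ 40
Round 2 — Myriad shuts down.
No further shutdowns.

3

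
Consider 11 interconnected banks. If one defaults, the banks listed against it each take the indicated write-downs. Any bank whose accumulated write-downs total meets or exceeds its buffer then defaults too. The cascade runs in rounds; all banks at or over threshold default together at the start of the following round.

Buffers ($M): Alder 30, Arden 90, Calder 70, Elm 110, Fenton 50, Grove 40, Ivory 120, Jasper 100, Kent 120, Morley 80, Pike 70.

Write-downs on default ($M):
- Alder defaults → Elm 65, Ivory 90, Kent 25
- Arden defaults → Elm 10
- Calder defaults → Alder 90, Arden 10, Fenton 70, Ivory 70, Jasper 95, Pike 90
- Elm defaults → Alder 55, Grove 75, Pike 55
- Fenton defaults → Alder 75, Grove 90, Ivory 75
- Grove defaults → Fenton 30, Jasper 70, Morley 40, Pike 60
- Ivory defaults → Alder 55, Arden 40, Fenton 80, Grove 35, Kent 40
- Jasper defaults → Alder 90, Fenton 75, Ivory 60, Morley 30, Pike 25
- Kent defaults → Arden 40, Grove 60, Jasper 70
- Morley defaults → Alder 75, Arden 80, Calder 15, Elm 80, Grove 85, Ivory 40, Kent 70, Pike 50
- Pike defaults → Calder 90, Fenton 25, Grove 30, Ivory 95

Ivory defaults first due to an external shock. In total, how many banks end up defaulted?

4

Round 1 — Ivory defaults (initial).
  Alder: +55 → 55 ≥ 30
  Arden: +40 → 40 < 90
  Fenton: +80 → 80 ≥ 50
  Grove: +35 → 35 < 40
  Kent: +40 → 40 < 120
Round 2 — Alder, Fenton default.
  Elm: +65 → 65 < 110
  Grove: +90 → 125 ≥ 40
  Kent: +25 → 65 < 120
Round 3 — Grove defaults.
  Jasper: +70 → 70 < 100
  Morley: +40 → 40 < 80
  Pike: +60 → 60 < 70
No further defaults.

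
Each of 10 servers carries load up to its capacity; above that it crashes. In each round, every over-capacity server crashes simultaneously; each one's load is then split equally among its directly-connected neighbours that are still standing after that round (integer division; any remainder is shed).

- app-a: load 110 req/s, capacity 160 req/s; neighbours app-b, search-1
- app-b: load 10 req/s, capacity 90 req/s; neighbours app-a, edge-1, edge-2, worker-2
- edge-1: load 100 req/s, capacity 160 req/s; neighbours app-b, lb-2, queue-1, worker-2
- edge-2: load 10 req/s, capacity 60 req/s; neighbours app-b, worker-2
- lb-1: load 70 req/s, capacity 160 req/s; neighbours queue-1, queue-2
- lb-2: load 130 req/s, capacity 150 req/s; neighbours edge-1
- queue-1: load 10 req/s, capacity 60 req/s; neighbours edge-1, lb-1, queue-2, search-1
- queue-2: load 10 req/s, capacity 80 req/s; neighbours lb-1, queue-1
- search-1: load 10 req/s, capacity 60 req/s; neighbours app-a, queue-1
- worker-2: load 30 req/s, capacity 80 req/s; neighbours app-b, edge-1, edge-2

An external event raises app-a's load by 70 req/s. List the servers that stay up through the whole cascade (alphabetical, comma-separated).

Round 1 — app-a at 180 > 160. app-a crashes.
  app-a sheds 180 req/s to app-b, search-1: 90 each.
    app-b: 10+90 = 100 > 90
    search-1: 10+90 = 100 > 60
Round 2 — app-b, search-1 crash.
  app-b sheds 100 req/s to edge-1, edge-2, worker-2: 33 each (1 lost).
    edge-1: 100+33 = 133 ≤ 160
    edge-2: 10+33 = 43 ≤ 60
    worker-2: 30+33 = 63 ≤ 80
  search-1 sheds 100 req/s to queue-1: 100 each.
    queue-1: 10+100 = 110 > 60
Round 3 — queue-1 crashes.
  queue-1 sheds 110 req/s to edge-1, lb-1, queue-2: 36 each (2 lost).
    edge-1: 133+36 = 169 > 160
    lb-1: 70+36 = 106 ≤ 160
    queue-2: 10+36 = 46 ≤ 80
Round 4 — edge-1 crashes.
  edge-1 sheds 169 req/s to lb-2, worker-2: 84 each (1 lost).
    lb-2: 130+84 = 214 > 150
    worker-2: 63+84 = 147 > 80
Round 5 — lb-2, worker-2 crash.
  lb-2 sheds 214 req/s: no online neighbours, lost.
  worker-2 sheds 147 req/s to edge-2: 147 each.
    edge-2: 43+147 = 190 > 60
Round 6 — edge-2 crashes.
  edge-2 sheds 190 req/s: no online neighbours, lost.
No further crashes.

lb-1, queue-2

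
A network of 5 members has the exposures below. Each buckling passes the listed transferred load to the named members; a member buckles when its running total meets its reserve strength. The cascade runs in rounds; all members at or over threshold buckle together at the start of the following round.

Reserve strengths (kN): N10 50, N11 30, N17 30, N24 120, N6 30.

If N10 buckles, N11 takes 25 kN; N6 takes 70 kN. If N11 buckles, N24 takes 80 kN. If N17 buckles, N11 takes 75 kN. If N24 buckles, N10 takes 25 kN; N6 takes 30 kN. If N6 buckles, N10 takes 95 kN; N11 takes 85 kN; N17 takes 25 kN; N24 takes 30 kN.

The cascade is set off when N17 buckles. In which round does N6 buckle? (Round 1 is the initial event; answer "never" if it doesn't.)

never

Round 1 — N17 buckles (initial).
  N11: +75 → 75 ≥ 30
Round 2 — N11 buckles.
  N24: +80 → 80 < 120
No further bucklings.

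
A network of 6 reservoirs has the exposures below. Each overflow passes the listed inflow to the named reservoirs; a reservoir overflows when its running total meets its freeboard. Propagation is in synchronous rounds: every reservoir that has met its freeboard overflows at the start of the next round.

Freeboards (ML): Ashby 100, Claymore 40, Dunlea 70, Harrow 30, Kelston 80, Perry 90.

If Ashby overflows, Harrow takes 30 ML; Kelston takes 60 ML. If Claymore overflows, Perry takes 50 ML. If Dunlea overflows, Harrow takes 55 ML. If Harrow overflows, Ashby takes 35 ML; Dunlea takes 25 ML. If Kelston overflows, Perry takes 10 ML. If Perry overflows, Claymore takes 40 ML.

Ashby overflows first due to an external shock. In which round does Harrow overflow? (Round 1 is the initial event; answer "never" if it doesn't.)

2

Round 1 — Ashby overflows (initial).
  Harrow: +30 → 30 ≥ 30
  Kelston: +60 → 60 < 80
Round 2 — Harrow overflows.
  Dunlea: +25 → 25 < 70
No further overflows.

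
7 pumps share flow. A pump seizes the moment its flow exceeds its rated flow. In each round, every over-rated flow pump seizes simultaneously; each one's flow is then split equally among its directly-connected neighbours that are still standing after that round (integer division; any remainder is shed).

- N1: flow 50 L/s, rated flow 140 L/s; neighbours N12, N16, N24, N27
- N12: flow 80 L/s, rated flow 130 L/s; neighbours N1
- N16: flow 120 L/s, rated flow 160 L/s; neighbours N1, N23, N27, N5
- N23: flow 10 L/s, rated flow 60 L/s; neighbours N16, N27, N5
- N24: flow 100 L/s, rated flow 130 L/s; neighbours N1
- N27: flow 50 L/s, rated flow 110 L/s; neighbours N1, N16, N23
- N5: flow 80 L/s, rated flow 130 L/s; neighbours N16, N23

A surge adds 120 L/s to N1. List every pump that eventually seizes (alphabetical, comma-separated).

N1, N16, N23, N24, N27, N5

Round 1 — N1 at 170 > 140. N1 seizes.
  N1 sheds 170 L/s to N12, N16, N24, N27: 42 each (2 lost).
    N12: 80+42 = 122 ≤ 130
    N16: 120+42 = 162 > 160
    N24: 100+42 = 142 > 130
    N27: 50+42 = 92 ≤ 110
Round 2 — N16, N24 seize.
  N16 sheds 162 L/s to N23, N27, N5: 54 each.
    N23: 10+54 = 64 > 60
    N27: 92+54 = 146 > 110
    N5: 80+54 = 134 > 130
  N24 sheds 142 L/s: no online neighbours, lost.
Round 3 — N23, N27, N5 seize.
  N23 sheds 64 L/s: no online neighbours, lost.
  N27 sheds 146 L/s: no online neighbours, lost.
  N5 sheds 134 L/s: no online neighbours, lost.
No further seizures.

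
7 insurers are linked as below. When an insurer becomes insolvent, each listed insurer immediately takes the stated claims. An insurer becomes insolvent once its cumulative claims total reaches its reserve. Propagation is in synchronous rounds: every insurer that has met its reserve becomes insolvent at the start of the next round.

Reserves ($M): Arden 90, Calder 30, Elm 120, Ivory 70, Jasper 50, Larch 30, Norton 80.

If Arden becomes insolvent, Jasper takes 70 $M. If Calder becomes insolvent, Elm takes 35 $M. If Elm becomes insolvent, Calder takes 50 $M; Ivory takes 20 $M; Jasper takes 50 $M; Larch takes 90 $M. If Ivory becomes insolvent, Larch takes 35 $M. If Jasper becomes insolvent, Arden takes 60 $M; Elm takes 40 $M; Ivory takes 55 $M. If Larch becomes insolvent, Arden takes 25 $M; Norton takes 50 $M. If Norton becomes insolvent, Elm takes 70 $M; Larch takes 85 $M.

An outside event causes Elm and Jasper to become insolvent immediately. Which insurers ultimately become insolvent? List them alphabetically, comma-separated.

Round 1 — Elm, Jasper become insolvent (initial).
  Arden: +60 → 60 < 90
  Calder: +50 → 50 ≥ 30
  Ivory: +20+55 → 75 ≥ 70
  Larch: +90 → 90 ≥ 30
Round 2 — Calder, Ivory, Larch become insolvent.
  Arden: +25 → 85 < 90
  Norton: +50 → 50 < 80
No further insolvencies.

Calder, Elm, Ivory, Jasper, Larch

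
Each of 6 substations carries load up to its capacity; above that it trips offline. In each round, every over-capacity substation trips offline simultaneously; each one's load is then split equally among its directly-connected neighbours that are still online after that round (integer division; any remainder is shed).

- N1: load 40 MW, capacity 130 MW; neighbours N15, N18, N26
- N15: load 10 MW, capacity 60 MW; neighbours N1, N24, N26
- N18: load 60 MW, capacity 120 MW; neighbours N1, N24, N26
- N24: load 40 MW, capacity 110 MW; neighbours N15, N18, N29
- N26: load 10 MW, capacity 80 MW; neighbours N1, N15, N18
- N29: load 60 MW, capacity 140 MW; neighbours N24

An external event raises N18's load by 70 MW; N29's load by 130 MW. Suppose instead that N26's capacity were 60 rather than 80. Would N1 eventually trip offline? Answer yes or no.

With N26's capacity at 60:
Round 1 — N18 at 130 > 120; N29 at 190 > 140. N18, N29 trip offline.
  N18 sheds 130 MW to N1, N24, N26: 43 each (1 lost).
    N1: 40+43 = 83 ≤ 130
    N24: 40+43 = 83 ≤ 110
    N26: 10+43 = 53 ≤ 60
  N29 sheds 190 MW to N24: 190 each.
    N24: 83+190 = 273 > 110
Round 2 — N24 trips offline.
  N24 sheds 273 MW to N15: 273 each.
    N15: 10+273 = 283 > 60
Round 3 — N15 trips offline.
  N15 sheds 283 MW to N1, N26: 141 each (1 lost).
    N1: 83+141 = 224 > 130
    N26: 53+141 = 194 > 60
Round 4 — N1, N26 trip offline.
  N1 sheds 224 MW: no online neighbours, lost.
  N26 sheds 194 MW: no online neighbours, lost.
No further trips.

yes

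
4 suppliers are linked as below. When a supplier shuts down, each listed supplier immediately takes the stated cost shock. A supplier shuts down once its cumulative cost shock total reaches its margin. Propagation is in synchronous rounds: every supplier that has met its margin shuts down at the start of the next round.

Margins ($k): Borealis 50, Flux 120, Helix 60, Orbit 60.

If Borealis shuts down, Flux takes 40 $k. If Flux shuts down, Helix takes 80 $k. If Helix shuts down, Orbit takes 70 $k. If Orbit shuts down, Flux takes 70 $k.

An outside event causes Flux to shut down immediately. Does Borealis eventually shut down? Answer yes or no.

Round 1 — Flux shuts down (initial).
  Helix: +80 → 80 ≥ 60
Round 2 — Helix shuts down.
  Orbit: +70 → 70 ≥ 60
Round 3 — Orbit shuts down.
No further shutdowns.

no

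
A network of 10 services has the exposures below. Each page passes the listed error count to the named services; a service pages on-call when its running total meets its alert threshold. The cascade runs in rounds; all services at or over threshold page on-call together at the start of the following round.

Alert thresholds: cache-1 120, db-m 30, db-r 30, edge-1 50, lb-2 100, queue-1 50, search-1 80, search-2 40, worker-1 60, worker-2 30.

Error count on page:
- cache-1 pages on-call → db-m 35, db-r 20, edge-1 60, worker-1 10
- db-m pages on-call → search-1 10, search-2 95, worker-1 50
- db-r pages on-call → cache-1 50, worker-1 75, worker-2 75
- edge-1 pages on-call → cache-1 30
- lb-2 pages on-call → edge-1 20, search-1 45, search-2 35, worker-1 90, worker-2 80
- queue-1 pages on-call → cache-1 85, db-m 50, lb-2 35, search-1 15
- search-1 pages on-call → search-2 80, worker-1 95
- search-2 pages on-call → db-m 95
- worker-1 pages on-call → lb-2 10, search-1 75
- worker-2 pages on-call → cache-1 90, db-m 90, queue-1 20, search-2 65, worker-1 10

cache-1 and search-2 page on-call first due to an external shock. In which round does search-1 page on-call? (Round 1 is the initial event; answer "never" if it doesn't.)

Round 1 — cache-1, search-2 page on-call (initial).
  db-m: +35+95 → 130 ≥ 30
  db-r: +20 → 20 < 30
  edge-1: +60 → 60 ≥ 50
  worker-1: +10 → 10 < 60
Round 2 — db-m, edge-1 page on-call.
  search-1: +10 → 10 < 80
  worker-1: +50 → 60 ≥ 60
Round 3 — worker-1 pages on-call.
  lb-2: +10 → 10 < 100
  search-1: +75 → 85 ≥ 80
Round 4 — search-1 pages on-call.
No further pages.

4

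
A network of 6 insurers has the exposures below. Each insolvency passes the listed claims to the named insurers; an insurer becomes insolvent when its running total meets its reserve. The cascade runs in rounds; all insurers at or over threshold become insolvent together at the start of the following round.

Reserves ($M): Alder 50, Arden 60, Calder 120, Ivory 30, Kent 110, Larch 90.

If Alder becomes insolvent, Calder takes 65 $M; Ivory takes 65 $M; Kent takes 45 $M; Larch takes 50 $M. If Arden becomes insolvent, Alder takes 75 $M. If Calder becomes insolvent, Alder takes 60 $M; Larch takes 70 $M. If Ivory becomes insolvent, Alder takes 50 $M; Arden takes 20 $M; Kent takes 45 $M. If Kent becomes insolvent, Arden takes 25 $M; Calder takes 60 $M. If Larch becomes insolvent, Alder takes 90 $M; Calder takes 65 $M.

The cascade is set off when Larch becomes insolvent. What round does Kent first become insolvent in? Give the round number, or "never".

never

Round 1 — Larch becomes insolvent (initial).
  Alder: +90 → 90 ≥ 50
  Calder: +65 → 65 < 120
Round 2 — Alder becomes insolvent.
  Calder: +65 → 130 ≥ 120
  Ivory: +65 → 65 ≥ 30
  Kent: +45 → 45 < 110
Round 3 — Calder, Ivory become insolvent.
  Arden: +20 → 20 < 60
  Kent: +45 → 90 < 110
No further insolvencies.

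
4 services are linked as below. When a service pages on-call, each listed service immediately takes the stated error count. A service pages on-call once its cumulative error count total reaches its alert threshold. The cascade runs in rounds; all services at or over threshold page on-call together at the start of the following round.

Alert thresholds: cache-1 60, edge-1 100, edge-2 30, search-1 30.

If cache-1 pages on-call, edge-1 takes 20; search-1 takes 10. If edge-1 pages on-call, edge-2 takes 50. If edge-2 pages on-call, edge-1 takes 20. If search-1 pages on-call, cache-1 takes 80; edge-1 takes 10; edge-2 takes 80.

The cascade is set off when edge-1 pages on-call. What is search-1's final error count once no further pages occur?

0

Round 1 — edge-1 pages on-call (initial).
  edge-2: +50 → 50 ≥ 30
Round 2 — edge-2 pages on-call.
No further pages.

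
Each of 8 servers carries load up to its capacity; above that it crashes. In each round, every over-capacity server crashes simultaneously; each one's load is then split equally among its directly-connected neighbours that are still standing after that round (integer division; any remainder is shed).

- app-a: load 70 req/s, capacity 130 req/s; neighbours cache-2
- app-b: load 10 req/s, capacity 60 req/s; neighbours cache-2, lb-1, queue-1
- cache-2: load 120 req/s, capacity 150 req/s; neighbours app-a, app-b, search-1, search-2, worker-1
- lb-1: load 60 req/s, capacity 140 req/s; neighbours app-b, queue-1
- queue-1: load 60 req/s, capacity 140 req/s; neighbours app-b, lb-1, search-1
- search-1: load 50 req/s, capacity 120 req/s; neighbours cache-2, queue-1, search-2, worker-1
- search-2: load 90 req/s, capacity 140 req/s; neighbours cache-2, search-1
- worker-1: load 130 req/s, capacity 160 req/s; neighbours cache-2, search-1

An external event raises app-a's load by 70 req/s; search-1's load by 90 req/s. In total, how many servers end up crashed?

8

Round 1 — app-a at 140 > 130; search-1 at 140 > 120. app-a, search-1 crash.
  app-a sheds 140 req/s to cache-2: 140 each.
    cache-2: 120+140 = 260 > 150
  search-1 sheds 140 req/s to cache-2, queue-1, search-2, worker-1: 35 each.
    cache-2: 260+35 = 295 > 150
    queue-1: 60+35 = 95 ≤ 140
    search-2: 90+35 = 125 ≤ 140
    worker-1: 130+35 = 165 > 160
Round 2 — cache-2, worker-1 crash.
  cache-2 sheds 295 req/s to app-b, search-2: 147 each (1 lost).
    app-b: 10+147 = 157 > 60
    search-2: 125+147 = 272 > 140
  worker-1 sheds 165 req/s: no online neighbours, lost.
Round 3 — app-b, search-2 crash.
  app-b sheds 157 req/s to lb-1, queue-1: 78 each (1 lost).
    lb-1: 60+78 = 138 ≤ 140
    queue-1: 95+78 = 173 > 140
  search-2 sheds 272 req/s: no online neighbours, lost.
Round 4 — queue-1 crashes.
  queue-1 sheds 173 req/s to lb-1: 173 each.
    lb-1: 138+173 = 311 > 140
Round 5 — lb-1 crashes.
  lb-1 sheds 311 req/s: no online neighbours, lost.
No further crashes.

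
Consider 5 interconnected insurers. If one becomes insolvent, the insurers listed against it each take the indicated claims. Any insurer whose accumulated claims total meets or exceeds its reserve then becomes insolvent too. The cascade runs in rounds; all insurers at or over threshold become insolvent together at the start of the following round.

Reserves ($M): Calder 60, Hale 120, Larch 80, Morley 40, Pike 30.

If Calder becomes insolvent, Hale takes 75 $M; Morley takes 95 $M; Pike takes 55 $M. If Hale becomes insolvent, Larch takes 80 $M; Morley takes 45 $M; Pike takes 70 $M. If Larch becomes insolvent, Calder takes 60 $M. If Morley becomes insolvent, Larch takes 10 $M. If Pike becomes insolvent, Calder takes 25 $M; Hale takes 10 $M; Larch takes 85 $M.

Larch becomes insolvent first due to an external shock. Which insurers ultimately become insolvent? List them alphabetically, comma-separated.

Round 1 — Larch becomes insolvent (initial).
  Calder: +60 → 60 ≥ 60
Round 2 — Calder becomes insolvent.
  Hale: +75 → 75 < 120
  Morley: +95 → 95 ≥ 40
  Pike: +55 → 55 ≥ 30
Round 3 — Morley, Pike become insolvent.
  Hale: +10 → 85 < 120
No further insolvencies.

Calder, Larch, Morley, Pike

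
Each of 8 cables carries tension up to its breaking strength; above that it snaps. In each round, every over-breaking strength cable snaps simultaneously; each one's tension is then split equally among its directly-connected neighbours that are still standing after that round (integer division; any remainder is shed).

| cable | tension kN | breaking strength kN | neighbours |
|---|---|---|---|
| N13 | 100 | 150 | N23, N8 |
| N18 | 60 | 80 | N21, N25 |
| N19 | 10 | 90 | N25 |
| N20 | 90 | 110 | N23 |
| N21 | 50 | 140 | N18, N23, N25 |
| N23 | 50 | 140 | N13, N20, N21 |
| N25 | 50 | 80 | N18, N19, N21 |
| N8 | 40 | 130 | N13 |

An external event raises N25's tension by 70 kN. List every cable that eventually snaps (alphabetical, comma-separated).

Round 1 — N25 at 120 > 80. N25 snaps.
  N25 sheds 120 kN to N18, N19, N21: 40 each.
    N18: 60+40 = 100 > 80
    N19: 10+40 = 50 ≤ 90
    N21: 50+40 = 90 ≤ 140
Round 2 — N18 snaps.
  N18 sheds 100 kN to N21: 100 each.
    N21: 90+100 = 190 > 140
Round 3 — N21 snaps.
  N21 sheds 190 kN to N23: 190 each.
    N23: 50+190 = 240 > 140
Round 4 — N23 snaps.
  N23 sheds 240 kN to N13, N20: 120 each.
    N13: 100+120 = 220 > 150
    N20: 90+120 = 210 > 110
Round 5 — N13, N20 snap.
  N13 sheds 220 kN to N8: 220 each.
    N8: 40+220 = 260 > 130
  N20 sheds 210 kN: no online neighbours, lost.
Round 6 — N8 snaps.
  N8 sheds 260 kN: no online neighbours, lost.
No further breaks.

N13, N18, N20, N21, N23, N25, N8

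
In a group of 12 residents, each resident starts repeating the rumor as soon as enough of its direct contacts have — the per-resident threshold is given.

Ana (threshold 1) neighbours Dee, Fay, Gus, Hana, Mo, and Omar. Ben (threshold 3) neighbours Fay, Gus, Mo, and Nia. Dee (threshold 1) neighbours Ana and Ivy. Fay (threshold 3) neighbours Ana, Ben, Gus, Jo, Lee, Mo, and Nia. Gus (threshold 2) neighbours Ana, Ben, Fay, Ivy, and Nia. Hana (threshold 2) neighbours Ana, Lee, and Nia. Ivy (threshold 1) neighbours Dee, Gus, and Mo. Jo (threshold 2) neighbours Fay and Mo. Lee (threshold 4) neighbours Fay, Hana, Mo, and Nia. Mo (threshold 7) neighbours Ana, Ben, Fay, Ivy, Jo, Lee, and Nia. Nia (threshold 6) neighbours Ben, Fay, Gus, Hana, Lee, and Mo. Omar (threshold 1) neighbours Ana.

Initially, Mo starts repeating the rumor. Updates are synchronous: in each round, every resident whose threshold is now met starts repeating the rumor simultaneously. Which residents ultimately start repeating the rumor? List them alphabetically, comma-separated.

Ana, Ben, Dee, Fay, Gus, Ivy, Jo, Mo, Omar

Round 1 — Mo starts repeating the rumor (initial).
Round 2 — checking thresholds:
  Ana: 1 of 6 neighbours ≥ 1, starts repeating the rumor.
  Ben: 1 of 4 neighbours < 3, not yet.
  Fay: 1 of 7 neighbours < 3, not yet.
  Ivy: 1 of 3 neighbours ≥ 1, starts repeating the rumor.
  Jo: 1 of 2 neighbours < 2, not yet.
  Lee: 1 of 4 neighbours < 4, not yet.
  Nia: 1 of 6 neighbours < 6, not yet.
Round 3 — checking thresholds:
  Ben: 1 of 4 neighbours < 3, not yet.
  Dee: 2 of 2 neighbours ≥ 1, starts repeating the rumor.
  Fay: 2 of 7 neighbours < 3, not yet.
  Gus: 2 of 5 neighbours ≥ 2, starts repeating the rumor.
  Hana: 1 of 3 neighbours < 2, not yet.
  Jo: 1 of 2 neighbours < 2, not yet.
  Lee: 1 of 4 neighbours < 4, not yet.
  Nia: 1 of 6 neighbours < 6, not yet.
  Omar: 1 of 1 neighbours ≥ 1, starts repeating the rumor.
Round 4 — checking thresholds:
  Ben: 2 of 4 neighbours < 3, not yet.
  Fay: 3 of 7 neighbours ≥ 3, starts repeating the rumor.
  Hana: 1 of 3 neighbours < 2, not yet.
  Jo: 1 of 2 neighbours < 2, not yet.
  Lee: 1 of 4 neighbours < 4, not yet.
  Nia: 2 of 6 neighbours < 6, not yet.
Round 5 — checking thresholds:
  Ben: 3 of 4 neighbours ≥ 3, starts repeating the rumor.
  Hana: 1 of 3 neighbours < 2, not yet.
  Jo: 2 of 2 neighbours ≥ 2, starts repeating the rumor.
  Lee: 2 of 4 neighbours < 4, not yet.
  Nia: 3 of 6 neighbours < 6, not yet.
Round 6 — no new spreads; cascade stops.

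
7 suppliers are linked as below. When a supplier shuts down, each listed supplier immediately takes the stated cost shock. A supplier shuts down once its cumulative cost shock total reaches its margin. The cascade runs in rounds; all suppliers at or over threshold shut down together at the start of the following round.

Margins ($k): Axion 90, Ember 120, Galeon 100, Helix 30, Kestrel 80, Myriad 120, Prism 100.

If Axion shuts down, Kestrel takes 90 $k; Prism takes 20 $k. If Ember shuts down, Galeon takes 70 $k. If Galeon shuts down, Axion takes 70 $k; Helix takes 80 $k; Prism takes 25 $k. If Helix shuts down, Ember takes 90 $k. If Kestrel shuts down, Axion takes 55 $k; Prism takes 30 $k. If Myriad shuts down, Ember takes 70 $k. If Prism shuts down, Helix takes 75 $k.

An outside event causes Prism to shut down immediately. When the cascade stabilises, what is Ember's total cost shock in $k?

90

Round 1 — Prism shuts down (initial).
  Helix: +75 → 75 ≥ 30
Round 2 — Helix shuts down.
  Ember: +90 → 90 < 120
No further shutdowns.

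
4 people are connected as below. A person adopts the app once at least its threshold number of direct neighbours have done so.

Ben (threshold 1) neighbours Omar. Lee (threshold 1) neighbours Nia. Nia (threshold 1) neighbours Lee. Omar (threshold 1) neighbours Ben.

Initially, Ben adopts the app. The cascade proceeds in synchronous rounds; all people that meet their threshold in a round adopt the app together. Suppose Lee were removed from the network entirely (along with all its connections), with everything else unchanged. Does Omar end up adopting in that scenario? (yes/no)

yes

With Lee removed:
Round 1 — Ben adopts the app (initial).
Round 2 — checking thresholds:
  Omar: 1 of 1 neighbours ≥ 1, adopts the app.
Round 3 — no new adoptions; cascade stops.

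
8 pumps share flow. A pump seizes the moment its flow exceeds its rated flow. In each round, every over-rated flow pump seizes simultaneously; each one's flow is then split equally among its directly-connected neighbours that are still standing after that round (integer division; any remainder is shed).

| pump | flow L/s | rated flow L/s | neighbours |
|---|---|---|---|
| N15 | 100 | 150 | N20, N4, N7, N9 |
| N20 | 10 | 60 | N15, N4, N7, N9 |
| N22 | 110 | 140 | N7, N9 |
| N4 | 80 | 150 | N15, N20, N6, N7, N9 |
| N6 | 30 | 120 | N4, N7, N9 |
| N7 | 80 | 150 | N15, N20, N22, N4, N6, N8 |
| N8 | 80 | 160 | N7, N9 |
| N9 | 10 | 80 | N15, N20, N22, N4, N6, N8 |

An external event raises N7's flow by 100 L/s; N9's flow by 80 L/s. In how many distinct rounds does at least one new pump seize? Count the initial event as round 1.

2

Round 1 — N7 at 180 > 150; N9 at 90 > 80. N7, N9 seize.
  N7 sheds 180 L/s to N15, N20, N22, N4, N6, N8: 30 each.
    N15: 100+30 = 130 ≤ 150
    N20: 10+30 = 40 ≤ 60
    N22: 110+30 = 140 ≤ 140
    N4: 80+30 = 110 ≤ 150
    N6: 30+30 = 60 ≤ 120
    N8: 80+30 = 110 ≤ 160
  N9 sheds 90 L/s to N15, N20, N22, N4, N6, N8: 15 each.
    N15: 130+15 = 145 ≤ 150
    N20: 40+15 = 55 ≤ 60
    N22: 140+15 = 155 > 140
    N4: 110+15 = 125 ≤ 150
    N6: 60+15 = 75 ≤ 120
    N8: 110+15 = 125 ≤ 160
Round 2 — N22 seizes.
  N22 sheds 155 L/s: no online neighbours, lost.
No further seizures.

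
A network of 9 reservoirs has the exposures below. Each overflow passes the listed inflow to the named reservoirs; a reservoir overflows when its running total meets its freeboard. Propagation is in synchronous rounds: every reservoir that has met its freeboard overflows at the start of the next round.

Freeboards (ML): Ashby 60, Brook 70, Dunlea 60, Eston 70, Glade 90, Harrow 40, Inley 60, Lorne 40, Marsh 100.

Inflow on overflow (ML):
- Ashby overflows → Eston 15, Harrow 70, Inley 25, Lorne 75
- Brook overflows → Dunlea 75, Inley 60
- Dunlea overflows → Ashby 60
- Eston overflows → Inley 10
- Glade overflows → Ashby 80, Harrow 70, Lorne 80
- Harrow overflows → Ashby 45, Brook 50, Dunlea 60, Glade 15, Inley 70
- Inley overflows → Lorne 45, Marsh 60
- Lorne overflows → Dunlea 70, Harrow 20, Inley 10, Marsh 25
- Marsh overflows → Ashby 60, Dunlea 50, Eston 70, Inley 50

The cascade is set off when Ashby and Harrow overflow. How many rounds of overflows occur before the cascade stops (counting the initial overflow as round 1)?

2

Round 1 — Ashby, Harrow overflow (initial).
  Brook: +50 → 50 < 70
  Dunlea: +60 → 60 ≥ 60
  Eston: +15 → 15 < 70
  Glade: +15 → 15 < 90
  Inley: +25+70 → 95 ≥ 60
  Lorne: +75 → 75 ≥ 40
Round 2 — Dunlea, Inley, Lorne overflow.
  Marsh: +60+25 → 85 < 100
No further overflows.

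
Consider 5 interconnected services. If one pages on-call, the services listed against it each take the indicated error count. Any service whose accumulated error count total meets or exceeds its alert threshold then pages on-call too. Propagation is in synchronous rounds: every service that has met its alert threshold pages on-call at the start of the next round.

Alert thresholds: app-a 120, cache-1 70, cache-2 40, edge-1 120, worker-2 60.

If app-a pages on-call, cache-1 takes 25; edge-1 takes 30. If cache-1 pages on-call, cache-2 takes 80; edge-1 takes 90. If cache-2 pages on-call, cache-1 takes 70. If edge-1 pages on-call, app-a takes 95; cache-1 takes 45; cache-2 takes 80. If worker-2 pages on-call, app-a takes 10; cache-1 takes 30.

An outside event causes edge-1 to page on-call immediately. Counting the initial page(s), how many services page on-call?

3

Round 1 — edge-1 pages on-call (initial).
  app-a: +95 → 95 < 120
  cache-1: +45 → 45 < 70
  cache-2: +80 → 80 ≥ 40
Round 2 — cache-2 pages on-call.
  cache-1: +70 → 115 ≥ 70
Round 3 — cache-1 pages on-call.
No further pages.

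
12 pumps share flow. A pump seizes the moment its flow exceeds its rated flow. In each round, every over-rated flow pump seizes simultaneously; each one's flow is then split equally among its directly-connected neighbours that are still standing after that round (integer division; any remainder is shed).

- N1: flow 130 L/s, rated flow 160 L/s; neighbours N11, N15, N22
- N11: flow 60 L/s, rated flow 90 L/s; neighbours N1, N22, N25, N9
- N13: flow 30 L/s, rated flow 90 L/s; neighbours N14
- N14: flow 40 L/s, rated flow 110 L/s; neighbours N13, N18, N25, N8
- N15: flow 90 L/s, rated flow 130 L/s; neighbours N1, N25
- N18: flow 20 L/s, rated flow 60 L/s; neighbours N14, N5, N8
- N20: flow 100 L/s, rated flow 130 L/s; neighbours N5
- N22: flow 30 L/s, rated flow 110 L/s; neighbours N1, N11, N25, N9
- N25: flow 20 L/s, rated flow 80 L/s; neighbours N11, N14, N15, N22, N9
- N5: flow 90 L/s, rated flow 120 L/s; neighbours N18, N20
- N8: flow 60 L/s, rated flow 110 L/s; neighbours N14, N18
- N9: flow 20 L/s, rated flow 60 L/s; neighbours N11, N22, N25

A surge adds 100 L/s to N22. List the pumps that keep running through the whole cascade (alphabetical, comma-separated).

N13

Round 1 — N22 at 130 > 110. N22 seizes.
  N22 sheds 130 L/s to N1, N11, N25, N9: 32 each (2 lost).
    N1: 130+32 = 162 > 160
    N11: 60+32 = 92 > 90
    N25: 20+32 = 52 ≤ 80
    N9: 20+32 = 52 ≤ 60
Round 2 — N1, N11 seize.
  N1 sheds 162 L/s to N15: 162 each.
    N15: 90+162 = 252 > 130
  N11 sheds 92 L/s to N25, N9: 46 each.
    N25: 52+46 = 98 > 80
    N9: 52+46 = 98 > 60
Round 3 — N15, N25, N9 seize.
  N15 sheds 252 L/s: no online neighbours, lost.
  N25 sheds 98 L/s to N14: 98 each.
    N14: 40+98 = 138 > 110
  N9 sheds 98 L/s: no online neighbours, lost.
Round 4 — N14 seizes.
  N14 sheds 138 L/s to N13, N18, N8: 46 each.
    N13: 30+46 = 76 ≤ 90
    N18: 20+46 = 66 > 60
    N8: 60+46 = 106 ≤ 110
Round 5 — N18 seizes.
  N18 sheds 66 L/s to N5, N8: 33 each.
    N5: 90+33 = 123 > 120
    N8: 106+33 = 139 > 110
Round 6 — N5, N8 seize.
  N5 sheds 123 L/s to N20: 123 each.
    N20: 100+123 = 223 > 130
  N8 sheds 139 L/s: no online neighbours, lost.
Round 7 — N20 seizes.
  N20 sheds 223 L/s: no online neighbours, lost.
No further seizures.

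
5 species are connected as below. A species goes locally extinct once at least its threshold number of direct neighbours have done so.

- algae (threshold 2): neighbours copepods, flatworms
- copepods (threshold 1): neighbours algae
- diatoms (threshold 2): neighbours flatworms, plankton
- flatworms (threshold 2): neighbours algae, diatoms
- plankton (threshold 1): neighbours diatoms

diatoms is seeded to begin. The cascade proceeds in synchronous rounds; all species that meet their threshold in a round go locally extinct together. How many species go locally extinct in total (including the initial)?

2

Round 1 — diatoms goes locally extinct (initial).
Round 2 — checking thresholds:
  flatworms: 1 of 2 neighbours < 2, holds.
  plankton: 1 of 1 neighbours ≥ 1, goes locally extinct.
Round 3 — no new extinctions; cascade stops.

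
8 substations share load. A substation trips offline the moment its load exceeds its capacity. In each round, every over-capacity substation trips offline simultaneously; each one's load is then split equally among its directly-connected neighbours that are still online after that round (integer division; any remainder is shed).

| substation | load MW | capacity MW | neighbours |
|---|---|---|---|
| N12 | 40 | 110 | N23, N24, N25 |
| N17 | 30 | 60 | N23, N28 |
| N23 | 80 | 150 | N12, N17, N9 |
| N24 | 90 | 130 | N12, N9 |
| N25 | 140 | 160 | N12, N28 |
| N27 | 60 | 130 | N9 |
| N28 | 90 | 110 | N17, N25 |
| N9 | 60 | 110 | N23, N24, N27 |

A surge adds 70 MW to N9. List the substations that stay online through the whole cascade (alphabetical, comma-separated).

Round 1 — N9 at 130 > 110. N9 trips offline.
  N9 sheds 130 MW to N23, N24, N27: 43 each (1 lost).
    N23: 80+43 = 123 ≤ 150
    N24: 90+43 = 133 > 130
    N27: 60+43 = 103 ≤ 130
Round 2 — N24 trips offline.
  N24 sheds 133 MW to N12: 133 each.
    N12: 40+133 = 173 > 110
Round 3 — N12 trips offline.
  N12 sheds 173 MW to N23, N25: 86 each (1 lost).
    N23: 123+86 = 209 > 150
    N25: 140+86 = 226 > 160
Round 4 — N23, N25 trip offline.
  N23 sheds 209 MW to N17: 209 each.
    N17: 30+209 = 239 > 60
  N25 sheds 226 MW to N28: 226 each.
    N28: 90+226 = 316 > 110
Round 5 — N17, N28 trip offline.
  N17 sheds 239 MW: no online neighbours, lost.
  N28 sheds 316 MW: no online neighbours, lost.
No further trips.

N27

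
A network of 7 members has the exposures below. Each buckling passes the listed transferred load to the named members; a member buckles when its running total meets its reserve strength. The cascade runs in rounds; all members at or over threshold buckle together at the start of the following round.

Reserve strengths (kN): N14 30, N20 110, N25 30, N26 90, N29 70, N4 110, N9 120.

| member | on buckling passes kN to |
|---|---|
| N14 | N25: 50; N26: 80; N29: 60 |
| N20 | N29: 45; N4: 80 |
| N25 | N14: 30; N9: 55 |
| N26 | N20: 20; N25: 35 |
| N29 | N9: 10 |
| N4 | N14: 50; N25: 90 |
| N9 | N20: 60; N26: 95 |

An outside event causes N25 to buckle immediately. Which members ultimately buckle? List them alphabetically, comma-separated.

N14, N25

Round 1 — N25 buckles (initial).
  N14: +30 → 30 ≥ 30
  N9: +55 → 55 < 120
Round 2 — N14 buckles.
  N26: +80 → 80 < 90
  N29: +60 → 60 < 70
No further bucklings.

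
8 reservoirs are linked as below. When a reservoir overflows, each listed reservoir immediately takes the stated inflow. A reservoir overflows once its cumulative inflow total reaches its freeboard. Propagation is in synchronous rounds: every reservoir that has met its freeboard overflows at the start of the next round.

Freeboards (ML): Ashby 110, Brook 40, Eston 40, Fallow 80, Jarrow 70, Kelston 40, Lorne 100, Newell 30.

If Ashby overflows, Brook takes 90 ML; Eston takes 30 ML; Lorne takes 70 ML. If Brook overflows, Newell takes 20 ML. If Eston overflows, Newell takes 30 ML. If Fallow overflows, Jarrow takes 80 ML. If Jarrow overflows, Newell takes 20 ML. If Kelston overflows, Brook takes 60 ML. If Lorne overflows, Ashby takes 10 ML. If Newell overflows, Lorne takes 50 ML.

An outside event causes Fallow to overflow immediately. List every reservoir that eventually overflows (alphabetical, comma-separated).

Round 1 — Fallow overflows (initial).
  Jarrow: +80 → 80 ≥ 70
Round 2 — Jarrow overflows.
  Newell: +20 → 20 < 30
No further overflows.

Fallow, Jarrow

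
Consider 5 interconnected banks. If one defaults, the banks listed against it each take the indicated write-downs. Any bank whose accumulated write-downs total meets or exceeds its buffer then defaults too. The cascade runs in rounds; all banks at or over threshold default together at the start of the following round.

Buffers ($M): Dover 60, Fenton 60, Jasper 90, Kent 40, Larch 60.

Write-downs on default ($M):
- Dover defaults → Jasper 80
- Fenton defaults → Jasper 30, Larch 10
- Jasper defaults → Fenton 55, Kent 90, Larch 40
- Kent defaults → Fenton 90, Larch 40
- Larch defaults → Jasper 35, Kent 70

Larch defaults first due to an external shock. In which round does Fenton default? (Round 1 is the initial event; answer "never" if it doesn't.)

Round 1 — Larch defaults (initial).
  Jasper: +35 → 35 < 90
  Kent: +70 → 70 ≥ 40
Round 2 — Kent defaults.
  Fenton: +90 → 90 ≥ 60
Round 3 — Fenton defaults.
  Jasper: +30 → 65 < 90
No further defaults.

3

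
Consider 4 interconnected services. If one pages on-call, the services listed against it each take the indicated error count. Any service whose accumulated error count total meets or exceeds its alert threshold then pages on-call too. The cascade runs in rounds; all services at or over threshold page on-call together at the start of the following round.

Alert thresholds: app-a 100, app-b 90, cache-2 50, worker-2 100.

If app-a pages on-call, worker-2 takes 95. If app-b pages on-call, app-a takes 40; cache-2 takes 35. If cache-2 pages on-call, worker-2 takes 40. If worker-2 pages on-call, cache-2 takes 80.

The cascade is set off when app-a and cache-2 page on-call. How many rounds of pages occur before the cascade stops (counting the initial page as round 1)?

2

Round 1 — app-a, cache-2 page on-call (initial).
  worker-2: +95+40 → 135 ≥ 100
Round 2 — worker-2 pages on-call.
No further pages.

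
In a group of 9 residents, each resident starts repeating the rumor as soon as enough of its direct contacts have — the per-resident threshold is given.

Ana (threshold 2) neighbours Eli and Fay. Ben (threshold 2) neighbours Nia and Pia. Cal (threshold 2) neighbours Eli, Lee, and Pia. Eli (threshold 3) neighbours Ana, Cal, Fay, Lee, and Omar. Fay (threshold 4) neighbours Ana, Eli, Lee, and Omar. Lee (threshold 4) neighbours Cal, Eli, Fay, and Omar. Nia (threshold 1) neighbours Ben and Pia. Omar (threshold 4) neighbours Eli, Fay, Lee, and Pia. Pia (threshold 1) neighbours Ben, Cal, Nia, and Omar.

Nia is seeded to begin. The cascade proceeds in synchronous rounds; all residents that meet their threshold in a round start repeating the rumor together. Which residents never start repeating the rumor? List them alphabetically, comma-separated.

Round 1 — Nia starts repeating the rumor (initial).
Round 2 — checking thresholds:
  Ben: 1 of 2 neighbours < 2, holds.
  Pia: 1 of 4 neighbours ≥ 1, starts repeating the rumor.
Round 3 — checking thresholds:
  Ben: 2 of 2 neighbours ≥ 2, starts repeating the rumor.
  Cal: 1 of 3 neighbours < 2, holds.
  Omar: 1 of 4 neighbours < 4, holds.
Round 4 — no new spreads; cascade stops.

Ana, Cal, Eli, Fay, Lee, Omar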